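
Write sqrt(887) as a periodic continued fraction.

[29; (1, 3, 1, 1, 2, 29, 2, 1, 1, 3, 1, 58)]

Write x_i = (sqrt(887) + m_i)/d_i with (m_0, d_0) = (0, 1). a_0 = floor(sqrt(887)) = 29, since 29^2 = 841 <= 887 < 900 = 30^2.
Iterate m_{i+1} = d_i*a_i - m_i, d_{i+1} = (887 - m_{i+1}^2)/d_i, a_{i+1} = floor((a_0 + m_{i+1})/d_{i+1}):
  m_1 = 1*29 - 0 = 29, d_1 = (887 - 29^2)/1 = 46/1 = 46, a_1 = floor((29 + 29)/46) = 1.
  m_2 = 46*1 - 29 = 17, d_2 = (887 - 17^2)/46 = 598/46 = 13, a_2 = floor((29 + 17)/13) = 3.
  m_3 = 13*3 - 17 = 22, d_3 = (887 - 22^2)/13 = 403/13 = 31, a_3 = floor((29 + 22)/31) = 1.
  m_4 = 31*1 - 22 = 9, d_4 = (887 - 9^2)/31 = 806/31 = 26, a_4 = floor((29 + 9)/26) = 1.
  m_5 = 26*1 - 9 = 17, d_5 = (887 - 17^2)/26 = 598/26 = 23, a_5 = floor((29 + 17)/23) = 2.
  m_6 = 23*2 - 17 = 29, d_6 = (887 - 29^2)/23 = 46/23 = 2, a_6 = floor((29 + 29)/2) = 29.
  m_7 = 2*29 - 29 = 29, d_7 = (887 - 29^2)/2 = 46/2 = 23, a_7 = floor((29 + 29)/23) = 2.
  m_8 = 23*2 - 29 = 17, d_8 = (887 - 17^2)/23 = 598/23 = 26, a_8 = floor((29 + 17)/26) = 1.
  m_9 = 26*1 - 17 = 9, d_9 = (887 - 9^2)/26 = 806/26 = 31, a_9 = floor((29 + 9)/31) = 1.
  m_10 = 31*1 - 9 = 22, d_10 = (887 - 22^2)/31 = 403/31 = 13, a_10 = floor((29 + 22)/13) = 3.
  m_11 = 13*3 - 22 = 17, d_11 = (887 - 17^2)/13 = 598/13 = 46, a_11 = floor((29 + 17)/46) = 1.
  m_12 = 46*1 - 17 = 29, d_12 = (887 - 29^2)/46 = 46/46 = 1, a_12 = floor((29 + 29)/1) = 58.
  m_13 = 1*58 - 29 = 29, d_13 = (887 - 29^2)/1 = 46/1 = 46: (m_13, d_13) = (m_1, d_1) = (29, 46), so from here the quotients repeat a_1, ..., a_12; the period length is 12.
Hence the expansion of sqrt(887) is a_0 = 29 followed by the repeating block 1, 3, 1, 1, 2, 29, 2, 1, 1, 3, 1, 58 (period 12).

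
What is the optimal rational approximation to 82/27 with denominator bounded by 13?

3/1

Expand x = 82/27 as a continued fraction with the Euclidean algorithm:
  82 = 3*27 + 1, so a_0 = 3.
  27 = 27*1 + 0, so a_1 = 27.
so x = [3; 27].
Convergents (p_i = a_i*p_{i-1} + p_{i-2}, q_i = a_i*q_{i-1} + q_{i-2} with p_{-2}=0, p_{-1}=1, q_{-2}=1, q_{-1}=0), until the denominator exceeds 13:
  i=0: a_0=3, p_0 = 3*1 + 0 = 3, q_0 = 3*0 + 1 = 1.
  i=1: a_1=27, p_1 = 27*3 + 1 = 82, q_1 = 27*1 + 0 = 27.
q_1 = 27 > 13, so the last convergent with denominator <= 13 is p_0/q_0 = 3/1.
The closest fraction with denominator <= 13 is either p_0/q_0 or the intermediate fraction (k*p_0 + p_{-1})/(k*q_0 + q_{-1}) with the largest k >= 1 whose denominator stays <= 13; these approach x as k grows, and every other convergent or intermediate fraction in range is farther away.
Largest k: floor((13 - q_{-1})/q_0) = floor((13 - 0)/1) = 13 (using the seeds p_{-1} = 1, q_{-1} = 0).
That gives (13*3 + 1)/(13*1 + 0) = 40/13.
Compare the errors: |x - 3/1| = |82*1 - 3*27|/(27*1) = 1/27, and |x - 40/13| = |82*13 - 40*27|/(27*13) = 14/351.
Cross-multiplying, 1*351 = 351 < 378 = 14*27, so 1/27 is smaller: the convergent 3/1 is closer to x than 40/13.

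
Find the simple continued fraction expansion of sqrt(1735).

[41; (1, 1, 1, 7, 1, 1, 1, 82)]

Write x_i = (sqrt(1735) + m_i)/d_i with (m_0, d_0) = (0, 1). a_0 = floor(sqrt(1735)) = 41, since 41^2 = 1681 <= 1735 < 1764 = 42^2.
Iterate m_{i+1} = d_i*a_i - m_i, d_{i+1} = (1735 - m_{i+1}^2)/d_i, a_{i+1} = floor((a_0 + m_{i+1})/d_{i+1}):
  m_1 = 1*41 - 0 = 41, d_1 = (1735 - 41^2)/1 = 54/1 = 54, a_1 = floor((41 + 41)/54) = 1.
  m_2 = 54*1 - 41 = 13, d_2 = (1735 - 13^2)/54 = 1566/54 = 29, a_2 = floor((41 + 13)/29) = 1.
  m_3 = 29*1 - 13 = 16, d_3 = (1735 - 16^2)/29 = 1479/29 = 51, a_3 = floor((41 + 16)/51) = 1.
  m_4 = 51*1 - 16 = 35, d_4 = (1735 - 35^2)/51 = 510/51 = 10, a_4 = floor((41 + 35)/10) = 7.
  m_5 = 10*7 - 35 = 35, d_5 = (1735 - 35^2)/10 = 510/10 = 51, a_5 = floor((41 + 35)/51) = 1.
  m_6 = 51*1 - 35 = 16, d_6 = (1735 - 16^2)/51 = 1479/51 = 29, a_6 = floor((41 + 16)/29) = 1.
  m_7 = 29*1 - 16 = 13, d_7 = (1735 - 13^2)/29 = 1566/29 = 54, a_7 = floor((41 + 13)/54) = 1.
  m_8 = 54*1 - 13 = 41, d_8 = (1735 - 41^2)/54 = 54/54 = 1, a_8 = floor((41 + 41)/1) = 82.
  m_9 = 1*82 - 41 = 41, d_9 = (1735 - 41^2)/1 = 54/1 = 54: (m_9, d_9) = (m_1, d_1) = (41, 54), so from here the quotients repeat a_1, ..., a_8; the period length is 8.
Hence the expansion of sqrt(1735) is a_0 = 41 followed by the repeating block 1, 1, 1, 7, 1, 1, 1, 82 (period 8).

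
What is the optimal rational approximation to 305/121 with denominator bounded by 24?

Expand x = 305/121 as a continued fraction with the Euclidean algorithm:
  305 = 2*121 + 63, so a_0 = 2.
  121 = 1*63 + 58, so a_1 = 1.
  63 = 1*58 + 5, so a_2 = 1.
  58 = 11*5 + 3, so a_3 = 11.
  5 = 1*3 + 2, so a_4 = 1.
  3 = 1*2 + 1, so a_5 = 1.
  2 = 2*1 + 0, so a_6 = 2.
so x = [2; 1, 1, 11, 1, 1, 2].
Convergents (p_i = a_i*p_{i-1} + p_{i-2}, q_i = a_i*q_{i-1} + q_{i-2} with p_{-2}=0, p_{-1}=1, q_{-2}=1, q_{-1}=0), until the denominator exceeds 24:
  i=0: a_0=2, p_0 = 2*1 + 0 = 2, q_0 = 2*0 + 1 = 1.
  i=1: a_1=1, p_1 = 1*2 + 1 = 3, q_1 = 1*1 + 0 = 1.
  i=2: a_2=1, p_2 = 1*3 + 2 = 5, q_2 = 1*1 + 1 = 2.
  i=3: a_3=11, p_3 = 11*5 + 3 = 58, q_3 = 11*2 + 1 = 23.
  i=4: a_4=1, p_4 = 1*58 + 5 = 63, q_4 = 1*23 + 2 = 25.
q_4 = 25 > 24, so the last convergent with denominator <= 24 is p_3/q_3 = 58/23.
The closest fraction with denominator <= 24 is either p_3/q_3 or the intermediate fraction (k*p_3 + p_2)/(k*q_3 + q_2) with the largest k >= 1 whose denominator stays <= 24; these approach x as k grows, and every other convergent or intermediate fraction in range is farther away.
Largest k: floor((24 - q_2)/q_3) = floor((24 - 2)/23) = 0.
Since k = 0, no intermediate fraction beyond p_3/q_3 has denominator <= 24, so the convergent 58/23 is the closest (its error is |305*23 - 58*121|/(121*23) = 3/2783).

58/23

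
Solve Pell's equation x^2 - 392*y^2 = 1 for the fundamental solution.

(x, y) = (99, 5)

First expand sqrt(392) as a continued fraction. With x_i = (sqrt(392) + m_i)/d_i and (m_0, d_0) = (0, 1): a_0 = floor(sqrt(392)) = 19, since 19^2 = 361 <= 392 < 400 = 20^2.
Iterate m_{i+1} = d_i*a_i - m_i, d_{i+1} = (392 - m_{i+1}^2)/d_i, a_{i+1} = floor((a_0 + m_{i+1})/d_{i+1}):
  m_1 = 1*19 - 0 = 19, d_1 = (392 - 19^2)/1 = 31/1 = 31, a_1 = floor((19 + 19)/31) = 1.
  m_2 = 31*1 - 19 = 12, d_2 = (392 - 12^2)/31 = 248/31 = 8, a_2 = floor((19 + 12)/8) = 3.
  m_3 = 8*3 - 12 = 12, d_3 = (392 - 12^2)/8 = 248/8 = 31, a_3 = floor((19 + 12)/31) = 1.
  m_4 = 31*1 - 12 = 19, d_4 = (392 - 19^2)/31 = 31/31 = 1, a_4 = floor((19 + 19)/1) = 38.
  m_5 = 1*38 - 19 = 19, d_5 = (392 - 19^2)/1 = 31/1 = 31: (m_5, d_5) = (m_1, d_1) = (19, 31), so from here the quotients repeat a_1, ..., a_4; the period length is 4.
So sqrt(392) = [19; (1, 3, 1, 38)] with period length k = 4.
k is even, so the fundamental solution of x^2 - 392y^2 = 1 is (p_{k-1}, q_{k-1}) = (p_3, q_3); compute convergents through index 3.
Convergents (p_i = a_i*p_{i-1} + p_{i-2}, q_i = a_i*q_{i-1} + q_{i-2} with p_{-2}=0, p_{-1}=1, q_{-2}=1, q_{-1}=0):
  i=0: a_0=19, p_0 = 19*1 + 0 = 19, q_0 = 19*0 + 1 = 1.
  i=1: a_1=1, p_1 = 1*19 + 1 = 20, q_1 = 1*1 + 0 = 1.
  i=2: a_2=3, p_2 = 3*20 + 19 = 79, q_2 = 3*1 + 1 = 4.
  i=3: a_3=1, p_3 = 1*79 + 20 = 99, q_3 = 1*4 + 1 = 5.
Check: 99^2 - 392*5^2 = 9801 - 9800 = 1, so (x, y) = (99, 5) solves the equation, and by the theorem it is the least positive solution.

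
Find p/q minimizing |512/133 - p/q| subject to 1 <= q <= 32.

77/20

Expand x = 512/133 as a continued fraction with the Euclidean algorithm:
  512 = 3*133 + 113, so a_0 = 3.
  133 = 1*113 + 20, so a_1 = 1.
  113 = 5*20 + 13, so a_2 = 5.
  20 = 1*13 + 7, so a_3 = 1.
  13 = 1*7 + 6, so a_4 = 1.
  7 = 1*6 + 1, so a_5 = 1.
  6 = 6*1 + 0, so a_6 = 6.
so x = [3; 1, 5, 1, 1, 1, 6].
Convergents (p_i = a_i*p_{i-1} + p_{i-2}, q_i = a_i*q_{i-1} + q_{i-2} with p_{-2}=0, p_{-1}=1, q_{-2}=1, q_{-1}=0), until the denominator exceeds 32:
  i=0: a_0=3, p_0 = 3*1 + 0 = 3, q_0 = 3*0 + 1 = 1.
  i=1: a_1=1, p_1 = 1*3 + 1 = 4, q_1 = 1*1 + 0 = 1.
  i=2: a_2=5, p_2 = 5*4 + 3 = 23, q_2 = 5*1 + 1 = 6.
  i=3: a_3=1, p_3 = 1*23 + 4 = 27, q_3 = 1*6 + 1 = 7.
  i=4: a_4=1, p_4 = 1*27 + 23 = 50, q_4 = 1*7 + 6 = 13.
  i=5: a_5=1, p_5 = 1*50 + 27 = 77, q_5 = 1*13 + 7 = 20.
  i=6: a_6=6, p_6 = 6*77 + 50 = 512, q_6 = 6*20 + 13 = 133.
q_6 = 133 > 32, so the last convergent with denominator <= 32 is p_5/q_5 = 77/20.
The closest fraction with denominator <= 32 is either p_5/q_5 or the intermediate fraction (k*p_5 + p_4)/(k*q_5 + q_4) with the largest k >= 1 whose denominator stays <= 32; these approach x as k grows, and every other convergent or intermediate fraction in range is farther away.
Largest k: floor((32 - q_4)/q_5) = floor((32 - 13)/20) = 0.
Since k = 0, no intermediate fraction beyond p_5/q_5 has denominator <= 32, so the convergent 77/20 is the closest (its error is |512*20 - 77*133|/(133*20) = 1/2660).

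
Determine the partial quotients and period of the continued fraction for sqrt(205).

[14; (3, 6, 1, 4, 1, 6, 3, 28)]

Write x_i = (sqrt(205) + m_i)/d_i with (m_0, d_0) = (0, 1). a_0 = floor(sqrt(205)) = 14, since 14^2 = 196 <= 205 < 225 = 15^2.
Iterate m_{i+1} = d_i*a_i - m_i, d_{i+1} = (205 - m_{i+1}^2)/d_i, a_{i+1} = floor((a_0 + m_{i+1})/d_{i+1}):
  m_1 = 1*14 - 0 = 14, d_1 = (205 - 14^2)/1 = 9/1 = 9, a_1 = floor((14 + 14)/9) = 3.
  m_2 = 9*3 - 14 = 13, d_2 = (205 - 13^2)/9 = 36/9 = 4, a_2 = floor((14 + 13)/4) = 6.
  m_3 = 4*6 - 13 = 11, d_3 = (205 - 11^2)/4 = 84/4 = 21, a_3 = floor((14 + 11)/21) = 1.
  m_4 = 21*1 - 11 = 10, d_4 = (205 - 10^2)/21 = 105/21 = 5, a_4 = floor((14 + 10)/5) = 4.
  m_5 = 5*4 - 10 = 10, d_5 = (205 - 10^2)/5 = 105/5 = 21, a_5 = floor((14 + 10)/21) = 1.
  m_6 = 21*1 - 10 = 11, d_6 = (205 - 11^2)/21 = 84/21 = 4, a_6 = floor((14 + 11)/4) = 6.
  m_7 = 4*6 - 11 = 13, d_7 = (205 - 13^2)/4 = 36/4 = 9, a_7 = floor((14 + 13)/9) = 3.
  m_8 = 9*3 - 13 = 14, d_8 = (205 - 14^2)/9 = 9/9 = 1, a_8 = floor((14 + 14)/1) = 28.
  m_9 = 1*28 - 14 = 14, d_9 = (205 - 14^2)/1 = 9/1 = 9: (m_9, d_9) = (m_1, d_1) = (14, 9), so from here the quotients repeat a_1, ..., a_8; the period length is 8.
Hence the expansion of sqrt(205) is a_0 = 14 followed by the repeating block 3, 6, 1, 4, 1, 6, 3, 28 (period 8).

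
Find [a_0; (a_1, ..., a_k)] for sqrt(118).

[10; (1, 6, 3, 2, 10, 2, 3, 6, 1, 20)]

Write x_i = (sqrt(118) + m_i)/d_i with (m_0, d_0) = (0, 1). a_0 = floor(sqrt(118)) = 10, since 10^2 = 100 <= 118 < 121 = 11^2.
Iterate m_{i+1} = d_i*a_i - m_i, d_{i+1} = (118 - m_{i+1}^2)/d_i, a_{i+1} = floor((a_0 + m_{i+1})/d_{i+1}):
  m_1 = 1*10 - 0 = 10, d_1 = (118 - 10^2)/1 = 18/1 = 18, a_1 = floor((10 + 10)/18) = 1.
  m_2 = 18*1 - 10 = 8, d_2 = (118 - 8^2)/18 = 54/18 = 3, a_2 = floor((10 + 8)/3) = 6.
  m_3 = 3*6 - 8 = 10, d_3 = (118 - 10^2)/3 = 18/3 = 6, a_3 = floor((10 + 10)/6) = 3.
  m_4 = 6*3 - 10 = 8, d_4 = (118 - 8^2)/6 = 54/6 = 9, a_4 = floor((10 + 8)/9) = 2.
  m_5 = 9*2 - 8 = 10, d_5 = (118 - 10^2)/9 = 18/9 = 2, a_5 = floor((10 + 10)/2) = 10.
  m_6 = 2*10 - 10 = 10, d_6 = (118 - 10^2)/2 = 18/2 = 9, a_6 = floor((10 + 10)/9) = 2.
  m_7 = 9*2 - 10 = 8, d_7 = (118 - 8^2)/9 = 54/9 = 6, a_7 = floor((10 + 8)/6) = 3.
  m_8 = 6*3 - 8 = 10, d_8 = (118 - 10^2)/6 = 18/6 = 3, a_8 = floor((10 + 10)/3) = 6.
  m_9 = 3*6 - 10 = 8, d_9 = (118 - 8^2)/3 = 54/3 = 18, a_9 = floor((10 + 8)/18) = 1.
  m_10 = 18*1 - 8 = 10, d_10 = (118 - 10^2)/18 = 18/18 = 1, a_10 = floor((10 + 10)/1) = 20.
  m_11 = 1*20 - 10 = 10, d_11 = (118 - 10^2)/1 = 18/1 = 18: (m_11, d_11) = (m_1, d_1) = (10, 18), so from here the quotients repeat a_1, ..., a_10; the period length is 10.
Hence the expansion of sqrt(118) is a_0 = 10 followed by the repeating block 1, 6, 3, 2, 10, 2, 3, 6, 1, 20 (period 10).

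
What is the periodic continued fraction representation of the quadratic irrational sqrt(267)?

[16; (2, 1, 15, 1, 2, 32)]

Write x_i = (sqrt(267) + m_i)/d_i with (m_0, d_0) = (0, 1). a_0 = floor(sqrt(267)) = 16, since 16^2 = 256 <= 267 < 289 = 17^2.
Iterate m_{i+1} = d_i*a_i - m_i, d_{i+1} = (267 - m_{i+1}^2)/d_i, a_{i+1} = floor((a_0 + m_{i+1})/d_{i+1}):
  m_1 = 1*16 - 0 = 16, d_1 = (267 - 16^2)/1 = 11/1 = 11, a_1 = floor((16 + 16)/11) = 2.
  m_2 = 11*2 - 16 = 6, d_2 = (267 - 6^2)/11 = 231/11 = 21, a_2 = floor((16 + 6)/21) = 1.
  m_3 = 21*1 - 6 = 15, d_3 = (267 - 15^2)/21 = 42/21 = 2, a_3 = floor((16 + 15)/2) = 15.
  m_4 = 2*15 - 15 = 15, d_4 = (267 - 15^2)/2 = 42/2 = 21, a_4 = floor((16 + 15)/21) = 1.
  m_5 = 21*1 - 15 = 6, d_5 = (267 - 6^2)/21 = 231/21 = 11, a_5 = floor((16 + 6)/11) = 2.
  m_6 = 11*2 - 6 = 16, d_6 = (267 - 16^2)/11 = 11/11 = 1, a_6 = floor((16 + 16)/1) = 32.
  m_7 = 1*32 - 16 = 16, d_7 = (267 - 16^2)/1 = 11/1 = 11: (m_7, d_7) = (m_1, d_1) = (16, 11), so from here the quotients repeat a_1, ..., a_6; the period length is 6.
Hence the expansion of sqrt(267) is a_0 = 16 followed by the repeating block 2, 1, 15, 1, 2, 32 (period 6).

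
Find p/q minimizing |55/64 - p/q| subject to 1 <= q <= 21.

6/7

Expand x = 55/64 as a continued fraction with the Euclidean algorithm:
  55 = 0*64 + 55, so a_0 = 0.
  64 = 1*55 + 9, so a_1 = 1.
  55 = 6*9 + 1, so a_2 = 6.
  9 = 9*1 + 0, so a_3 = 9.
so x = [0; 1, 6, 9].
Convergents (p_i = a_i*p_{i-1} + p_{i-2}, q_i = a_i*q_{i-1} + q_{i-2} with p_{-2}=0, p_{-1}=1, q_{-2}=1, q_{-1}=0), until the denominator exceeds 21:
  i=0: a_0=0, p_0 = 0*1 + 0 = 0, q_0 = 0*0 + 1 = 1.
  i=1: a_1=1, p_1 = 1*0 + 1 = 1, q_1 = 1*1 + 0 = 1.
  i=2: a_2=6, p_2 = 6*1 + 0 = 6, q_2 = 6*1 + 1 = 7.
  i=3: a_3=9, p_3 = 9*6 + 1 = 55, q_3 = 9*7 + 1 = 64.
q_3 = 64 > 21, so the last convergent with denominator <= 21 is p_2/q_2 = 6/7.
The closest fraction with denominator <= 21 is either p_2/q_2 or the intermediate fraction (k*p_2 + p_1)/(k*q_2 + q_1) with the largest k >= 1 whose denominator stays <= 21; these approach x as k grows, and every other convergent or intermediate fraction in range is farther away.
Largest k: floor((21 - q_1)/q_2) = floor((21 - 1)/7) = 2.
That gives (2*6 + 1)/(2*7 + 1) = 13/15.
Compare the errors: |x - 6/7| = |55*7 - 6*64|/(64*7) = 1/448, and |x - 13/15| = |55*15 - 13*64|/(64*15) = 7/960.
Cross-multiplying, 1*960 = 960 < 3136 = 7*448, so 1/448 is smaller: the convergent 6/7 is closer to x than 13/15.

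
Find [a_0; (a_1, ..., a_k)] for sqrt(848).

[29; (8, 3, 3, 3, 8, 58)]

Write x_i = (sqrt(848) + m_i)/d_i with (m_0, d_0) = (0, 1). a_0 = floor(sqrt(848)) = 29, since 29^2 = 841 <= 848 < 900 = 30^2.
Iterate m_{i+1} = d_i*a_i - m_i, d_{i+1} = (848 - m_{i+1}^2)/d_i, a_{i+1} = floor((a_0 + m_{i+1})/d_{i+1}):
  m_1 = 1*29 - 0 = 29, d_1 = (848 - 29^2)/1 = 7/1 = 7, a_1 = floor((29 + 29)/7) = 8.
  m_2 = 7*8 - 29 = 27, d_2 = (848 - 27^2)/7 = 119/7 = 17, a_2 = floor((29 + 27)/17) = 3.
  m_3 = 17*3 - 27 = 24, d_3 = (848 - 24^2)/17 = 272/17 = 16, a_3 = floor((29 + 24)/16) = 3.
  m_4 = 16*3 - 24 = 24, d_4 = (848 - 24^2)/16 = 272/16 = 17, a_4 = floor((29 + 24)/17) = 3.
  m_5 = 17*3 - 24 = 27, d_5 = (848 - 27^2)/17 = 119/17 = 7, a_5 = floor((29 + 27)/7) = 8.
  m_6 = 7*8 - 27 = 29, d_6 = (848 - 29^2)/7 = 7/7 = 1, a_6 = floor((29 + 29)/1) = 58.
  m_7 = 1*58 - 29 = 29, d_7 = (848 - 29^2)/1 = 7/1 = 7: (m_7, d_7) = (m_1, d_1) = (29, 7), so from here the quotients repeat a_1, ..., a_6; the period length is 6.
Hence the expansion of sqrt(848) is a_0 = 29 followed by the repeating block 8, 3, 3, 3, 8, 58 (period 6).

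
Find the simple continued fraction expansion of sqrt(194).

[13; (1, 12, 1, 26)]

Write x_i = (sqrt(194) + m_i)/d_i with (m_0, d_0) = (0, 1). a_0 = floor(sqrt(194)) = 13, since 13^2 = 169 <= 194 < 196 = 14^2.
Iterate m_{i+1} = d_i*a_i - m_i, d_{i+1} = (194 - m_{i+1}^2)/d_i, a_{i+1} = floor((a_0 + m_{i+1})/d_{i+1}):
  m_1 = 1*13 - 0 = 13, d_1 = (194 - 13^2)/1 = 25/1 = 25, a_1 = floor((13 + 13)/25) = 1.
  m_2 = 25*1 - 13 = 12, d_2 = (194 - 12^2)/25 = 50/25 = 2, a_2 = floor((13 + 12)/2) = 12.
  m_3 = 2*12 - 12 = 12, d_3 = (194 - 12^2)/2 = 50/2 = 25, a_3 = floor((13 + 12)/25) = 1.
  m_4 = 25*1 - 12 = 13, d_4 = (194 - 13^2)/25 = 25/25 = 1, a_4 = floor((13 + 13)/1) = 26.
  m_5 = 1*26 - 13 = 13, d_5 = (194 - 13^2)/1 = 25/1 = 25: (m_5, d_5) = (m_1, d_1) = (13, 25), so from here the quotients repeat a_1, ..., a_4; the period length is 4.
Hence the expansion of sqrt(194) is a_0 = 13 followed by the repeating block 1, 12, 1, 26 (period 4).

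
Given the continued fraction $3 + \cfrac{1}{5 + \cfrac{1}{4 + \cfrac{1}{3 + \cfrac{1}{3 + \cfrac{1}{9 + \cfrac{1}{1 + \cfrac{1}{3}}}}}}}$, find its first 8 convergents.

Using the convergent recurrence p_i = a_i*p_{i-1} + p_{i-2}, q_i = a_i*q_{i-1} + q_{i-2} with p_{-2}=0, p_{-1}=1, q_{-2}=1, q_{-1}=0:
  i=0: a_0=3, p_0 = 3*1 + 0 = 3, q_0 = 3*0 + 1 = 1.
  i=1: a_1=5, p_1 = 5*3 + 1 = 16, q_1 = 5*1 + 0 = 5.
  i=2: a_2=4, p_2 = 4*16 + 3 = 67, q_2 = 4*5 + 1 = 21.
  i=3: a_3=3, p_3 = 3*67 + 16 = 217, q_3 = 3*21 + 5 = 68.
  i=4: a_4=3, p_4 = 3*217 + 67 = 718, q_4 = 3*68 + 21 = 225.
  i=5: a_5=9, p_5 = 9*718 + 217 = 6679, q_5 = 9*225 + 68 = 2093.
  i=6: a_6=1, p_6 = 1*6679 + 718 = 7397, q_6 = 1*2093 + 225 = 2318.
  i=7: a_7=3, p_7 = 3*7397 + 6679 = 28870, q_7 = 3*2318 + 2093 = 9047.

3/1, 16/5, 67/21, 217/68, 718/225, 6679/2093, 7397/2318, 28870/9047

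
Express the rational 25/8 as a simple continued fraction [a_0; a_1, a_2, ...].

Run the Euclidean algorithm on 25 and 8; the successive quotients are the partial quotients a_0, a_1, ... (each step inverts the fractional part left over by the previous one):
  25 = 3*8 + 1, so a_0 = 3.
  8 = 8*1 + 0, so a_1 = 8.
The remainder reaches 0 after 2 divisions, so the expansion has 2 partial quotients, read off in order.

[3; 8]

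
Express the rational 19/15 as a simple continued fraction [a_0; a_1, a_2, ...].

[1; 3, 1, 3]

Run the Euclidean algorithm on 19 and 15; the successive quotients are the partial quotients a_0, a_1, ... (each step inverts the fractional part left over by the previous one):
  19 = 1*15 + 4, so a_0 = 1.
  15 = 3*4 + 3, so a_1 = 3.
  4 = 1*3 + 1, so a_2 = 1.
  3 = 3*1 + 0, so a_3 = 3.
The remainder reaches 0 after 4 divisions, so the expansion has 4 partial quotients, read off in order.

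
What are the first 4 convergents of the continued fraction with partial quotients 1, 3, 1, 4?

Using the convergent recurrence p_i = a_i*p_{i-1} + p_{i-2}, q_i = a_i*q_{i-1} + q_{i-2} with p_{-2}=0, p_{-1}=1, q_{-2}=1, q_{-1}=0:
  i=0: a_0=1, p_0 = 1*1 + 0 = 1, q_0 = 1*0 + 1 = 1.
  i=1: a_1=3, p_1 = 3*1 + 1 = 4, q_1 = 3*1 + 0 = 3.
  i=2: a_2=1, p_2 = 1*4 + 1 = 5, q_2 = 1*3 + 1 = 4.
  i=3: a_3=4, p_3 = 4*5 + 4 = 24, q_3 = 4*4 + 3 = 19.

1/1, 4/3, 5/4, 24/19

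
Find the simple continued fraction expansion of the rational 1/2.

[0; 2]

Run the Euclidean algorithm on 1 and 2; the successive quotients are the partial quotients a_0, a_1, ... (each step inverts the fractional part left over by the previous one):
  1 = 0*2 + 1, so a_0 = 0.
  2 = 2*1 + 0, so a_1 = 2.
The remainder reaches 0 after 2 divisions, so the expansion has 2 partial quotients, read off in order.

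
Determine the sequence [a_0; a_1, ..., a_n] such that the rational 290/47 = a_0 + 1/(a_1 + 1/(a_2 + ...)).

Run the Euclidean algorithm on 290 and 47; the successive quotients are the partial quotients a_0, a_1, ... (each step inverts the fractional part left over by the previous one):
  290 = 6*47 + 8, so a_0 = 6.
  47 = 5*8 + 7, so a_1 = 5.
  8 = 1*7 + 1, so a_2 = 1.
  7 = 7*1 + 0, so a_3 = 7.
The remainder reaches 0 after 4 divisions, so the expansion has 4 partial quotients, read off in order.

[6; 5, 1, 7]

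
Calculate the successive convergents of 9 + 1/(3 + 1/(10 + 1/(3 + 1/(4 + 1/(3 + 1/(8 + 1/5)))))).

Using the convergent recurrence p_i = a_i*p_{i-1} + p_{i-2}, q_i = a_i*q_{i-1} + q_{i-2} with p_{-2}=0, p_{-1}=1, q_{-2}=1, q_{-1}=0:
  i=0: a_0=9, p_0 = 9*1 + 0 = 9, q_0 = 9*0 + 1 = 1.
  i=1: a_1=3, p_1 = 3*9 + 1 = 28, q_1 = 3*1 + 0 = 3.
  i=2: a_2=10, p_2 = 10*28 + 9 = 289, q_2 = 10*3 + 1 = 31.
  i=3: a_3=3, p_3 = 3*289 + 28 = 895, q_3 = 3*31 + 3 = 96.
  i=4: a_4=4, p_4 = 4*895 + 289 = 3869, q_4 = 4*96 + 31 = 415.
  i=5: a_5=3, p_5 = 3*3869 + 895 = 12502, q_5 = 3*415 + 96 = 1341.
  i=6: a_6=8, p_6 = 8*12502 + 3869 = 103885, q_6 = 8*1341 + 415 = 11143.
  i=7: a_7=5, p_7 = 5*103885 + 12502 = 531927, q_7 = 5*11143 + 1341 = 57056.

9/1, 28/3, 289/31, 895/96, 3869/415, 12502/1341, 103885/11143, 531927/57056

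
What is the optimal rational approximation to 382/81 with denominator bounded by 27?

33/7

Expand x = 382/81 as a continued fraction with the Euclidean algorithm:
  382 = 4*81 + 58, so a_0 = 4.
  81 = 1*58 + 23, so a_1 = 1.
  58 = 2*23 + 12, so a_2 = 2.
  23 = 1*12 + 11, so a_3 = 1.
  12 = 1*11 + 1, so a_4 = 1.
  11 = 11*1 + 0, so a_5 = 11.
so x = [4; 1, 2, 1, 1, 11].
Convergents (p_i = a_i*p_{i-1} + p_{i-2}, q_i = a_i*q_{i-1} + q_{i-2} with p_{-2}=0, p_{-1}=1, q_{-2}=1, q_{-1}=0), until the denominator exceeds 27:
  i=0: a_0=4, p_0 = 4*1 + 0 = 4, q_0 = 4*0 + 1 = 1.
  i=1: a_1=1, p_1 = 1*4 + 1 = 5, q_1 = 1*1 + 0 = 1.
  i=2: a_2=2, p_2 = 2*5 + 4 = 14, q_2 = 2*1 + 1 = 3.
  i=3: a_3=1, p_3 = 1*14 + 5 = 19, q_3 = 1*3 + 1 = 4.
  i=4: a_4=1, p_4 = 1*19 + 14 = 33, q_4 = 1*4 + 3 = 7.
  i=5: a_5=11, p_5 = 11*33 + 19 = 382, q_5 = 11*7 + 4 = 81.
q_5 = 81 > 27, so the last convergent with denominator <= 27 is p_4/q_4 = 33/7.
The closest fraction with denominator <= 27 is either p_4/q_4 or the intermediate fraction (k*p_4 + p_3)/(k*q_4 + q_3) with the largest k >= 1 whose denominator stays <= 27; these approach x as k grows, and every other convergent or intermediate fraction in range is farther away.
Largest k: floor((27 - q_3)/q_4) = floor((27 - 4)/7) = 3.
That gives (3*33 + 19)/(3*7 + 4) = 118/25.
Compare the errors: |x - 33/7| = |382*7 - 33*81|/(81*7) = 1/567, and |x - 118/25| = |382*25 - 118*81|/(81*25) = 8/2025.
Cross-multiplying, 1*2025 = 2025 < 4536 = 8*567, so 1/567 is smaller: the convergent 33/7 is closer to x than 118/25.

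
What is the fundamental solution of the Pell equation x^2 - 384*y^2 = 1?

First expand sqrt(384) as a continued fraction. With x_i = (sqrt(384) + m_i)/d_i and (m_0, d_0) = (0, 1): a_0 = floor(sqrt(384)) = 19, since 19^2 = 361 <= 384 < 400 = 20^2.
Iterate m_{i+1} = d_i*a_i - m_i, d_{i+1} = (384 - m_{i+1}^2)/d_i, a_{i+1} = floor((a_0 + m_{i+1})/d_{i+1}):
  m_1 = 1*19 - 0 = 19, d_1 = (384 - 19^2)/1 = 23/1 = 23, a_1 = floor((19 + 19)/23) = 1.
  m_2 = 23*1 - 19 = 4, d_2 = (384 - 4^2)/23 = 368/23 = 16, a_2 = floor((19 + 4)/16) = 1.
  m_3 = 16*1 - 4 = 12, d_3 = (384 - 12^2)/16 = 240/16 = 15, a_3 = floor((19 + 12)/15) = 2.
  m_4 = 15*2 - 12 = 18, d_4 = (384 - 18^2)/15 = 60/15 = 4, a_4 = floor((19 + 18)/4) = 9.
  m_5 = 4*9 - 18 = 18, d_5 = (384 - 18^2)/4 = 60/4 = 15, a_5 = floor((19 + 18)/15) = 2.
  m_6 = 15*2 - 18 = 12, d_6 = (384 - 12^2)/15 = 240/15 = 16, a_6 = floor((19 + 12)/16) = 1.
  m_7 = 16*1 - 12 = 4, d_7 = (384 - 4^2)/16 = 368/16 = 23, a_7 = floor((19 + 4)/23) = 1.
  m_8 = 23*1 - 4 = 19, d_8 = (384 - 19^2)/23 = 23/23 = 1, a_8 = floor((19 + 19)/1) = 38.
  m_9 = 1*38 - 19 = 19, d_9 = (384 - 19^2)/1 = 23/1 = 23: (m_9, d_9) = (m_1, d_1) = (19, 23), so from here the quotients repeat a_1, ..., a_8; the period length is 8.
So sqrt(384) = [19; (1, 1, 2, 9, 2, 1, 1, 38)] with period length k = 8.
k is even, so the fundamental solution of x^2 - 384y^2 = 1 is (p_{k-1}, q_{k-1}) = (p_7, q_7); compute convergents through index 7.
Convergents (p_i = a_i*p_{i-1} + p_{i-2}, q_i = a_i*q_{i-1} + q_{i-2} with p_{-2}=0, p_{-1}=1, q_{-2}=1, q_{-1}=0):
  i=0: a_0=19, p_0 = 19*1 + 0 = 19, q_0 = 19*0 + 1 = 1.
  i=1: a_1=1, p_1 = 1*19 + 1 = 20, q_1 = 1*1 + 0 = 1.
  i=2: a_2=1, p_2 = 1*20 + 19 = 39, q_2 = 1*1 + 1 = 2.
  i=3: a_3=2, p_3 = 2*39 + 20 = 98, q_3 = 2*2 + 1 = 5.
  i=4: a_4=9, p_4 = 9*98 + 39 = 921, q_4 = 9*5 + 2 = 47.
  i=5: a_5=2, p_5 = 2*921 + 98 = 1940, q_5 = 2*47 + 5 = 99.
  i=6: a_6=1, p_6 = 1*1940 + 921 = 2861, q_6 = 1*99 + 47 = 146.
  i=7: a_7=1, p_7 = 1*2861 + 1940 = 4801, q_7 = 1*146 + 99 = 245.
Check: 4801^2 - 384*245^2 = 23049601 - 23049600 = 1, so (x, y) = (4801, 245) solves the equation, and by the theorem it is the least positive solution.

(x, y) = (4801, 245)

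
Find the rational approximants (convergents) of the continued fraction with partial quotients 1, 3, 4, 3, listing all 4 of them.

1/1, 4/3, 17/13, 55/42

Using the convergent recurrence p_i = a_i*p_{i-1} + p_{i-2}, q_i = a_i*q_{i-1} + q_{i-2} with p_{-2}=0, p_{-1}=1, q_{-2}=1, q_{-1}=0:
  i=0: a_0=1, p_0 = 1*1 + 0 = 1, q_0 = 1*0 + 1 = 1.
  i=1: a_1=3, p_1 = 3*1 + 1 = 4, q_1 = 3*1 + 0 = 3.
  i=2: a_2=4, p_2 = 4*4 + 1 = 17, q_2 = 4*3 + 1 = 13.
  i=3: a_3=3, p_3 = 3*17 + 4 = 55, q_3 = 3*13 + 3 = 42.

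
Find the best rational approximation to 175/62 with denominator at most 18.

48/17

Expand x = 175/62 as a continued fraction with the Euclidean algorithm:
  175 = 2*62 + 51, so a_0 = 2.
  62 = 1*51 + 11, so a_1 = 1.
  51 = 4*11 + 7, so a_2 = 4.
  11 = 1*7 + 4, so a_3 = 1.
  7 = 1*4 + 3, so a_4 = 1.
  4 = 1*3 + 1, so a_5 = 1.
  3 = 3*1 + 0, so a_6 = 3.
so x = [2; 1, 4, 1, 1, 1, 3].
Convergents (p_i = a_i*p_{i-1} + p_{i-2}, q_i = a_i*q_{i-1} + q_{i-2} with p_{-2}=0, p_{-1}=1, q_{-2}=1, q_{-1}=0), until the denominator exceeds 18:
  i=0: a_0=2, p_0 = 2*1 + 0 = 2, q_0 = 2*0 + 1 = 1.
  i=1: a_1=1, p_1 = 1*2 + 1 = 3, q_1 = 1*1 + 0 = 1.
  i=2: a_2=4, p_2 = 4*3 + 2 = 14, q_2 = 4*1 + 1 = 5.
  i=3: a_3=1, p_3 = 1*14 + 3 = 17, q_3 = 1*5 + 1 = 6.
  i=4: a_4=1, p_4 = 1*17 + 14 = 31, q_4 = 1*6 + 5 = 11.
  i=5: a_5=1, p_5 = 1*31 + 17 = 48, q_5 = 1*11 + 6 = 17.
  i=6: a_6=3, p_6 = 3*48 + 31 = 175, q_6 = 3*17 + 11 = 62.
q_6 = 62 > 18, so the last convergent with denominator <= 18 is p_5/q_5 = 48/17.
The closest fraction with denominator <= 18 is either p_5/q_5 or the intermediate fraction (k*p_5 + p_4)/(k*q_5 + q_4) with the largest k >= 1 whose denominator stays <= 18; these approach x as k grows, and every other convergent or intermediate fraction in range is farther away.
Largest k: floor((18 - q_4)/q_5) = floor((18 - 11)/17) = 0.
Since k = 0, no intermediate fraction beyond p_5/q_5 has denominator <= 18, so the convergent 48/17 is the closest (its error is |175*17 - 48*62|/(62*17) = 1/1054).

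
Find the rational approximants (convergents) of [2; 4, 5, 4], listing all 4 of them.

2/1, 9/4, 47/21, 197/88

Using the convergent recurrence p_i = a_i*p_{i-1} + p_{i-2}, q_i = a_i*q_{i-1} + q_{i-2} with p_{-2}=0, p_{-1}=1, q_{-2}=1, q_{-1}=0:
  i=0: a_0=2, p_0 = 2*1 + 0 = 2, q_0 = 2*0 + 1 = 1.
  i=1: a_1=4, p_1 = 4*2 + 1 = 9, q_1 = 4*1 + 0 = 4.
  i=2: a_2=5, p_2 = 5*9 + 2 = 47, q_2 = 5*4 + 1 = 21.
  i=3: a_3=4, p_3 = 4*47 + 9 = 197, q_3 = 4*21 + 4 = 88.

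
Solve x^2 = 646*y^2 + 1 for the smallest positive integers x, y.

First expand sqrt(646) as a continued fraction. With x_i = (sqrt(646) + m_i)/d_i and (m_0, d_0) = (0, 1): a_0 = floor(sqrt(646)) = 25, since 25^2 = 625 <= 646 < 676 = 26^2.
Iterate m_{i+1} = d_i*a_i - m_i, d_{i+1} = (646 - m_{i+1}^2)/d_i, a_{i+1} = floor((a_0 + m_{i+1})/d_{i+1}):
  m_1 = 1*25 - 0 = 25, d_1 = (646 - 25^2)/1 = 21/1 = 21, a_1 = floor((25 + 25)/21) = 2.
  m_2 = 21*2 - 25 = 17, d_2 = (646 - 17^2)/21 = 357/21 = 17, a_2 = floor((25 + 17)/17) = 2.
  m_3 = 17*2 - 17 = 17, d_3 = (646 - 17^2)/17 = 357/17 = 21, a_3 = floor((25 + 17)/21) = 2.
  m_4 = 21*2 - 17 = 25, d_4 = (646 - 25^2)/21 = 21/21 = 1, a_4 = floor((25 + 25)/1) = 50.
  m_5 = 1*50 - 25 = 25, d_5 = (646 - 25^2)/1 = 21/1 = 21: (m_5, d_5) = (m_1, d_1) = (25, 21), so from here the quotients repeat a_1, ..., a_4; the period length is 4.
So sqrt(646) = [25; (2, 2, 2, 50)] with period length k = 4.
k is even, so the fundamental solution of x^2 - 646y^2 = 1 is (p_{k-1}, q_{k-1}) = (p_3, q_3); compute convergents through index 3.
Convergents (p_i = a_i*p_{i-1} + p_{i-2}, q_i = a_i*q_{i-1} + q_{i-2} with p_{-2}=0, p_{-1}=1, q_{-2}=1, q_{-1}=0):
  i=0: a_0=25, p_0 = 25*1 + 0 = 25, q_0 = 25*0 + 1 = 1.
  i=1: a_1=2, p_1 = 2*25 + 1 = 51, q_1 = 2*1 + 0 = 2.
  i=2: a_2=2, p_2 = 2*51 + 25 = 127, q_2 = 2*2 + 1 = 5.
  i=3: a_3=2, p_3 = 2*127 + 51 = 305, q_3 = 2*5 + 2 = 12.
Check: 305^2 - 646*12^2 = 93025 - 93024 = 1, so (x, y) = (305, 12) solves the equation, and by the theorem it is the least positive solution.

(x, y) = (305, 12)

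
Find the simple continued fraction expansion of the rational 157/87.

[1; 1, 4, 8, 2]

Run the Euclidean algorithm on 157 and 87; the successive quotients are the partial quotients a_0, a_1, ... (each step inverts the fractional part left over by the previous one):
  157 = 1*87 + 70, so a_0 = 1.
  87 = 1*70 + 17, so a_1 = 1.
  70 = 4*17 + 2, so a_2 = 4.
  17 = 8*2 + 1, so a_3 = 8.
  2 = 2*1 + 0, so a_4 = 2.
The remainder reaches 0 after 5 divisions, so the expansion has 5 partial quotients, read off in order.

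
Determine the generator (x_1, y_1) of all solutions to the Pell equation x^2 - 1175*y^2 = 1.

(x, y) = (442224, 12901)

First expand sqrt(1175) as a continued fraction. With x_i = (sqrt(1175) + m_i)/d_i and (m_0, d_0) = (0, 1): a_0 = floor(sqrt(1175)) = 34, since 34^2 = 1156 <= 1175 < 1225 = 35^2.
Iterate m_{i+1} = d_i*a_i - m_i, d_{i+1} = (1175 - m_{i+1}^2)/d_i, a_{i+1} = floor((a_0 + m_{i+1})/d_{i+1}):
  m_1 = 1*34 - 0 = 34, d_1 = (1175 - 34^2)/1 = 19/1 = 19, a_1 = floor((34 + 34)/19) = 3.
  m_2 = 19*3 - 34 = 23, d_2 = (1175 - 23^2)/19 = 646/19 = 34, a_2 = floor((34 + 23)/34) = 1.
  m_3 = 34*1 - 23 = 11, d_3 = (1175 - 11^2)/34 = 1054/34 = 31, a_3 = floor((34 + 11)/31) = 1.
  m_4 = 31*1 - 11 = 20, d_4 = (1175 - 20^2)/31 = 775/31 = 25, a_4 = floor((34 + 20)/25) = 2.
  m_5 = 25*2 - 20 = 30, d_5 = (1175 - 30^2)/25 = 275/25 = 11, a_5 = floor((34 + 30)/11) = 5.
  m_6 = 11*5 - 30 = 25, d_6 = (1175 - 25^2)/11 = 550/11 = 50, a_6 = floor((34 + 25)/50) = 1.
  m_7 = 50*1 - 25 = 25, d_7 = (1175 - 25^2)/50 = 550/50 = 11, a_7 = floor((34 + 25)/11) = 5.
  m_8 = 11*5 - 25 = 30, d_8 = (1175 - 30^2)/11 = 275/11 = 25, a_8 = floor((34 + 30)/25) = 2.
  m_9 = 25*2 - 30 = 20, d_9 = (1175 - 20^2)/25 = 775/25 = 31, a_9 = floor((34 + 20)/31) = 1.
  m_10 = 31*1 - 20 = 11, d_10 = (1175 - 11^2)/31 = 1054/31 = 34, a_10 = floor((34 + 11)/34) = 1.
  m_11 = 34*1 - 11 = 23, d_11 = (1175 - 23^2)/34 = 646/34 = 19, a_11 = floor((34 + 23)/19) = 3.
  m_12 = 19*3 - 23 = 34, d_12 = (1175 - 34^2)/19 = 19/19 = 1, a_12 = floor((34 + 34)/1) = 68.
  m_13 = 1*68 - 34 = 34, d_13 = (1175 - 34^2)/1 = 19/1 = 19: (m_13, d_13) = (m_1, d_1) = (34, 19), so from here the quotients repeat a_1, ..., a_12; the period length is 12.
So sqrt(1175) = [34; (3, 1, 1, 2, 5, 1, 5, 2, 1, 1, 3, 68)] with period length k = 12.
k is even, so the fundamental solution of x^2 - 1175y^2 = 1 is (p_{k-1}, q_{k-1}) = (p_11, q_11); compute convergents through index 11.
Convergents (p_i = a_i*p_{i-1} + p_{i-2}, q_i = a_i*q_{i-1} + q_{i-2} with p_{-2}=0, p_{-1}=1, q_{-2}=1, q_{-1}=0):
  i=0: a_0=34, p_0 = 34*1 + 0 = 34, q_0 = 34*0 + 1 = 1.
  i=1: a_1=3, p_1 = 3*34 + 1 = 103, q_1 = 3*1 + 0 = 3.
  i=2: a_2=1, p_2 = 1*103 + 34 = 137, q_2 = 1*3 + 1 = 4.
  i=3: a_3=1, p_3 = 1*137 + 103 = 240, q_3 = 1*4 + 3 = 7.
  i=4: a_4=2, p_4 = 2*240 + 137 = 617, q_4 = 2*7 + 4 = 18.
  i=5: a_5=5, p_5 = 5*617 + 240 = 3325, q_5 = 5*18 + 7 = 97.
  i=6: a_6=1, p_6 = 1*3325 + 617 = 3942, q_6 = 1*97 + 18 = 115.
  i=7: a_7=5, p_7 = 5*3942 + 3325 = 23035, q_7 = 5*115 + 97 = 672.
  i=8: a_8=2, p_8 = 2*23035 + 3942 = 50012, q_8 = 2*672 + 115 = 1459.
  i=9: a_9=1, p_9 = 1*50012 + 23035 = 73047, q_9 = 1*1459 + 672 = 2131.
  i=10: a_10=1, p_10 = 1*73047 + 50012 = 123059, q_10 = 1*2131 + 1459 = 3590.
  i=11: a_11=3, p_11 = 3*123059 + 73047 = 442224, q_11 = 3*3590 + 2131 = 12901.
Check: 442224^2 - 1175*12901^2 = 195562066176 - 195562066175 = 1, so (x, y) = (442224, 12901) solves the equation, and by the theorem it is the least positive solution.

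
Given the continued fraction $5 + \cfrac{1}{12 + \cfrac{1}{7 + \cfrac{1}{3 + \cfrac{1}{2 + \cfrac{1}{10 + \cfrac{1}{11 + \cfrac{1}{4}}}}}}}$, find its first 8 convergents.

Using the convergent recurrence p_i = a_i*p_{i-1} + p_{i-2}, q_i = a_i*q_{i-1} + q_{i-2} with p_{-2}=0, p_{-1}=1, q_{-2}=1, q_{-1}=0:
  i=0: a_0=5, p_0 = 5*1 + 0 = 5, q_0 = 5*0 + 1 = 1.
  i=1: a_1=12, p_1 = 12*5 + 1 = 61, q_1 = 12*1 + 0 = 12.
  i=2: a_2=7, p_2 = 7*61 + 5 = 432, q_2 = 7*12 + 1 = 85.
  i=3: a_3=3, p_3 = 3*432 + 61 = 1357, q_3 = 3*85 + 12 = 267.
  i=4: a_4=2, p_4 = 2*1357 + 432 = 3146, q_4 = 2*267 + 85 = 619.
  i=5: a_5=10, p_5 = 10*3146 + 1357 = 32817, q_5 = 10*619 + 267 = 6457.
  i=6: a_6=11, p_6 = 11*32817 + 3146 = 364133, q_6 = 11*6457 + 619 = 71646.
  i=7: a_7=4, p_7 = 4*364133 + 32817 = 1489349, q_7 = 4*71646 + 6457 = 293041.

5/1, 61/12, 432/85, 1357/267, 3146/619, 32817/6457, 364133/71646, 1489349/293041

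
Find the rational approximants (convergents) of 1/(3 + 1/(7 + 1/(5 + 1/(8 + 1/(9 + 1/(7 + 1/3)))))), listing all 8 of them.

0/1, 1/3, 7/22, 36/113, 295/926, 2691/8447, 19132/60055, 60087/188612

Using the convergent recurrence p_i = a_i*p_{i-1} + p_{i-2}, q_i = a_i*q_{i-1} + q_{i-2} with p_{-2}=0, p_{-1}=1, q_{-2}=1, q_{-1}=0:
  i=0: a_0=0, p_0 = 0*1 + 0 = 0, q_0 = 0*0 + 1 = 1.
  i=1: a_1=3, p_1 = 3*0 + 1 = 1, q_1 = 3*1 + 0 = 3.
  i=2: a_2=7, p_2 = 7*1 + 0 = 7, q_2 = 7*3 + 1 = 22.
  i=3: a_3=5, p_3 = 5*7 + 1 = 36, q_3 = 5*22 + 3 = 113.
  i=4: a_4=8, p_4 = 8*36 + 7 = 295, q_4 = 8*113 + 22 = 926.
  i=5: a_5=9, p_5 = 9*295 + 36 = 2691, q_5 = 9*926 + 113 = 8447.
  i=6: a_6=7, p_6 = 7*2691 + 295 = 19132, q_6 = 7*8447 + 926 = 60055.
  i=7: a_7=3, p_7 = 3*19132 + 2691 = 60087, q_7 = 3*60055 + 8447 = 188612.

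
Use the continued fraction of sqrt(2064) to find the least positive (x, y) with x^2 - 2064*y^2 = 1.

First expand sqrt(2064) as a continued fraction. With x_i = (sqrt(2064) + m_i)/d_i and (m_0, d_0) = (0, 1): a_0 = floor(sqrt(2064)) = 45, since 45^2 = 2025 <= 2064 < 2116 = 46^2.
Iterate m_{i+1} = d_i*a_i - m_i, d_{i+1} = (2064 - m_{i+1}^2)/d_i, a_{i+1} = floor((a_0 + m_{i+1})/d_{i+1}):
  m_1 = 1*45 - 0 = 45, d_1 = (2064 - 45^2)/1 = 39/1 = 39, a_1 = floor((45 + 45)/39) = 2.
  m_2 = 39*2 - 45 = 33, d_2 = (2064 - 33^2)/39 = 975/39 = 25, a_2 = floor((45 + 33)/25) = 3.
  m_3 = 25*3 - 33 = 42, d_3 = (2064 - 42^2)/25 = 300/25 = 12, a_3 = floor((45 + 42)/12) = 7.
  m_4 = 12*7 - 42 = 42, d_4 = (2064 - 42^2)/12 = 300/12 = 25, a_4 = floor((45 + 42)/25) = 3.
  m_5 = 25*3 - 42 = 33, d_5 = (2064 - 33^2)/25 = 975/25 = 39, a_5 = floor((45 + 33)/39) = 2.
  m_6 = 39*2 - 33 = 45, d_6 = (2064 - 45^2)/39 = 39/39 = 1, a_6 = floor((45 + 45)/1) = 90.
  m_7 = 1*90 - 45 = 45, d_7 = (2064 - 45^2)/1 = 39/1 = 39: (m_7, d_7) = (m_1, d_1) = (45, 39), so from here the quotients repeat a_1, ..., a_6; the period length is 6.
So sqrt(2064) = [45; (2, 3, 7, 3, 2, 90)] with period length k = 6.
k is even, so the fundamental solution of x^2 - 2064y^2 = 1 is (p_{k-1}, q_{k-1}) = (p_5, q_5); compute convergents through index 5.
Convergents (p_i = a_i*p_{i-1} + p_{i-2}, q_i = a_i*q_{i-1} + q_{i-2} with p_{-2}=0, p_{-1}=1, q_{-2}=1, q_{-1}=0):
  i=0: a_0=45, p_0 = 45*1 + 0 = 45, q_0 = 45*0 + 1 = 1.
  i=1: a_1=2, p_1 = 2*45 + 1 = 91, q_1 = 2*1 + 0 = 2.
  i=2: a_2=3, p_2 = 3*91 + 45 = 318, q_2 = 3*2 + 1 = 7.
  i=3: a_3=7, p_3 = 7*318 + 91 = 2317, q_3 = 7*7 + 2 = 51.
  i=4: a_4=3, p_4 = 3*2317 + 318 = 7269, q_4 = 3*51 + 7 = 160.
  i=5: a_5=2, p_5 = 2*7269 + 2317 = 16855, q_5 = 2*160 + 51 = 371.
Check: 16855^2 - 2064*371^2 = 284091025 - 284091024 = 1, so (x, y) = (16855, 371) solves the equation, and by the theorem it is the least positive solution.

(x, y) = (16855, 371)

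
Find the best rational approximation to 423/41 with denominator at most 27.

227/22

Expand x = 423/41 as a continued fraction with the Euclidean algorithm:
  423 = 10*41 + 13, so a_0 = 10.
  41 = 3*13 + 2, so a_1 = 3.
  13 = 6*2 + 1, so a_2 = 6.
  2 = 2*1 + 0, so a_3 = 2.
so x = [10; 3, 6, 2].
Convergents (p_i = a_i*p_{i-1} + p_{i-2}, q_i = a_i*q_{i-1} + q_{i-2} with p_{-2}=0, p_{-1}=1, q_{-2}=1, q_{-1}=0), until the denominator exceeds 27:
  i=0: a_0=10, p_0 = 10*1 + 0 = 10, q_0 = 10*0 + 1 = 1.
  i=1: a_1=3, p_1 = 3*10 + 1 = 31, q_1 = 3*1 + 0 = 3.
  i=2: a_2=6, p_2 = 6*31 + 10 = 196, q_2 = 6*3 + 1 = 19.
  i=3: a_3=2, p_3 = 2*196 + 31 = 423, q_3 = 2*19 + 3 = 41.
q_3 = 41 > 27, so the last convergent with denominator <= 27 is p_2/q_2 = 196/19.
The closest fraction with denominator <= 27 is either p_2/q_2 or the intermediate fraction (k*p_2 + p_1)/(k*q_2 + q_1) with the largest k >= 1 whose denominator stays <= 27; these approach x as k grows, and every other convergent or intermediate fraction in range is farther away.
Largest k: floor((27 - q_1)/q_2) = floor((27 - 3)/19) = 1.
That gives (1*196 + 31)/(1*19 + 3) = 227/22.
Compare the errors: |x - 196/19| = |423*19 - 196*41|/(41*19) = 1/779, and |x - 227/22| = |423*22 - 227*41|/(41*22) = 1/902.
Cross-multiplying, 1*779 = 779 < 902 = 1*902, so 1/902 is smaller: the intermediate fraction 227/22 is closer to x than 196/19.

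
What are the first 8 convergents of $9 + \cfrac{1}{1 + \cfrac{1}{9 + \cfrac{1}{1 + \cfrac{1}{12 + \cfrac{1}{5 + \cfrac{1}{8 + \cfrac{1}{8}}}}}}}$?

9/1, 10/1, 99/10, 109/11, 1407/142, 7144/721, 58559/5910, 475616/48001

Using the convergent recurrence p_i = a_i*p_{i-1} + p_{i-2}, q_i = a_i*q_{i-1} + q_{i-2} with p_{-2}=0, p_{-1}=1, q_{-2}=1, q_{-1}=0:
  i=0: a_0=9, p_0 = 9*1 + 0 = 9, q_0 = 9*0 + 1 = 1.
  i=1: a_1=1, p_1 = 1*9 + 1 = 10, q_1 = 1*1 + 0 = 1.
  i=2: a_2=9, p_2 = 9*10 + 9 = 99, q_2 = 9*1 + 1 = 10.
  i=3: a_3=1, p_3 = 1*99 + 10 = 109, q_3 = 1*10 + 1 = 11.
  i=4: a_4=12, p_4 = 12*109 + 99 = 1407, q_4 = 12*11 + 10 = 142.
  i=5: a_5=5, p_5 = 5*1407 + 109 = 7144, q_5 = 5*142 + 11 = 721.
  i=6: a_6=8, p_6 = 8*7144 + 1407 = 58559, q_6 = 8*721 + 142 = 5910.
  i=7: a_7=8, p_7 = 8*58559 + 7144 = 475616, q_7 = 8*5910 + 721 = 48001.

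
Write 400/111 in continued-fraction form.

Run the Euclidean algorithm on 400 and 111; the successive quotients are the partial quotients a_0, a_1, ... (each step inverts the fractional part left over by the previous one):
  400 = 3*111 + 67, so a_0 = 3.
  111 = 1*67 + 44, so a_1 = 1.
  67 = 1*44 + 23, so a_2 = 1.
  44 = 1*23 + 21, so a_3 = 1.
  23 = 1*21 + 2, so a_4 = 1.
  21 = 10*2 + 1, so a_5 = 10.
  2 = 2*1 + 0, so a_6 = 2.
The remainder reaches 0 after 7 divisions, so the expansion has 7 partial quotients, read off in order.

[3; 1, 1, 1, 1, 10, 2]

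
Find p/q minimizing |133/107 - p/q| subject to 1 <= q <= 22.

26/21

Expand x = 133/107 as a continued fraction with the Euclidean algorithm:
  133 = 1*107 + 26, so a_0 = 1.
  107 = 4*26 + 3, so a_1 = 4.
  26 = 8*3 + 2, so a_2 = 8.
  3 = 1*2 + 1, so a_3 = 1.
  2 = 2*1 + 0, so a_4 = 2.
so x = [1; 4, 8, 1, 2].
Convergents (p_i = a_i*p_{i-1} + p_{i-2}, q_i = a_i*q_{i-1} + q_{i-2} with p_{-2}=0, p_{-1}=1, q_{-2}=1, q_{-1}=0), until the denominator exceeds 22:
  i=0: a_0=1, p_0 = 1*1 + 0 = 1, q_0 = 1*0 + 1 = 1.
  i=1: a_1=4, p_1 = 4*1 + 1 = 5, q_1 = 4*1 + 0 = 4.
  i=2: a_2=8, p_2 = 8*5 + 1 = 41, q_2 = 8*4 + 1 = 33.
q_2 = 33 > 22, so the last convergent with denominator <= 22 is p_1/q_1 = 5/4.
The closest fraction with denominator <= 22 is either p_1/q_1 or the intermediate fraction (k*p_1 + p_0)/(k*q_1 + q_0) with the largest k >= 1 whose denominator stays <= 22; these approach x as k grows, and every other convergent or intermediate fraction in range is farther away.
Largest k: floor((22 - q_0)/q_1) = floor((22 - 1)/4) = 5.
That gives (5*5 + 1)/(5*4 + 1) = 26/21.
Compare the errors: |x - 5/4| = |133*4 - 5*107|/(107*4) = 3/428, and |x - 26/21| = |133*21 - 26*107|/(107*21) = 11/2247.
Cross-multiplying, 11*428 = 4708 < 6741 = 3*2247, so 11/2247 is smaller: the intermediate fraction 26/21 is closer to x than 5/4.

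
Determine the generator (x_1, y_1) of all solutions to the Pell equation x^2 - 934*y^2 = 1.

(x, y) = (3034565, 99294)

First expand sqrt(934) as a continued fraction. With x_i = (sqrt(934) + m_i)/d_i and (m_0, d_0) = (0, 1): a_0 = floor(sqrt(934)) = 30, since 30^2 = 900 <= 934 < 961 = 31^2.
Iterate m_{i+1} = d_i*a_i - m_i, d_{i+1} = (934 - m_{i+1}^2)/d_i, a_{i+1} = floor((a_0 + m_{i+1})/d_{i+1}):
  m_1 = 1*30 - 0 = 30, d_1 = (934 - 30^2)/1 = 34/1 = 34, a_1 = floor((30 + 30)/34) = 1.
  m_2 = 34*1 - 30 = 4, d_2 = (934 - 4^2)/34 = 918/34 = 27, a_2 = floor((30 + 4)/27) = 1.
  m_3 = 27*1 - 4 = 23, d_3 = (934 - 23^2)/27 = 405/27 = 15, a_3 = floor((30 + 23)/15) = 3.
  m_4 = 15*3 - 23 = 22, d_4 = (934 - 22^2)/15 = 450/15 = 30, a_4 = floor((30 + 22)/30) = 1.
  m_5 = 30*1 - 22 = 8, d_5 = (934 - 8^2)/30 = 870/30 = 29, a_5 = floor((30 + 8)/29) = 1.
  m_6 = 29*1 - 8 = 21, d_6 = (934 - 21^2)/29 = 493/29 = 17, a_6 = floor((30 + 21)/17) = 3.
  m_7 = 17*3 - 21 = 30, d_7 = (934 - 30^2)/17 = 34/17 = 2, a_7 = floor((30 + 30)/2) = 30.
  m_8 = 2*30 - 30 = 30, d_8 = (934 - 30^2)/2 = 34/2 = 17, a_8 = floor((30 + 30)/17) = 3.
  m_9 = 17*3 - 30 = 21, d_9 = (934 - 21^2)/17 = 493/17 = 29, a_9 = floor((30 + 21)/29) = 1.
  m_10 = 29*1 - 21 = 8, d_10 = (934 - 8^2)/29 = 870/29 = 30, a_10 = floor((30 + 8)/30) = 1.
  m_11 = 30*1 - 8 = 22, d_11 = (934 - 22^2)/30 = 450/30 = 15, a_11 = floor((30 + 22)/15) = 3.
  m_12 = 15*3 - 22 = 23, d_12 = (934 - 23^2)/15 = 405/15 = 27, a_12 = floor((30 + 23)/27) = 1.
  m_13 = 27*1 - 23 = 4, d_13 = (934 - 4^2)/27 = 918/27 = 34, a_13 = floor((30 + 4)/34) = 1.
  m_14 = 34*1 - 4 = 30, d_14 = (934 - 30^2)/34 = 34/34 = 1, a_14 = floor((30 + 30)/1) = 60.
  m_15 = 1*60 - 30 = 30, d_15 = (934 - 30^2)/1 = 34/1 = 34: (m_15, d_15) = (m_1, d_1) = (30, 34), so from here the quotients repeat a_1, ..., a_14; the period length is 14.
So sqrt(934) = [30; (1, 1, 3, 1, 1, 3, 30, 3, 1, 1, 3, 1, 1, 60)] with period length k = 14.
k is even, so the fundamental solution of x^2 - 934y^2 = 1 is (p_{k-1}, q_{k-1}) = (p_13, q_13); compute convergents through index 13.
Convergents (p_i = a_i*p_{i-1} + p_{i-2}, q_i = a_i*q_{i-1} + q_{i-2} with p_{-2}=0, p_{-1}=1, q_{-2}=1, q_{-1}=0):
  i=0: a_0=30, p_0 = 30*1 + 0 = 30, q_0 = 30*0 + 1 = 1.
  i=1: a_1=1, p_1 = 1*30 + 1 = 31, q_1 = 1*1 + 0 = 1.
  i=2: a_2=1, p_2 = 1*31 + 30 = 61, q_2 = 1*1 + 1 = 2.
  i=3: a_3=3, p_3 = 3*61 + 31 = 214, q_3 = 3*2 + 1 = 7.
  i=4: a_4=1, p_4 = 1*214 + 61 = 275, q_4 = 1*7 + 2 = 9.
  i=5: a_5=1, p_5 = 1*275 + 214 = 489, q_5 = 1*9 + 7 = 16.
  i=6: a_6=3, p_6 = 3*489 + 275 = 1742, q_6 = 3*16 + 9 = 57.
  i=7: a_7=30, p_7 = 30*1742 + 489 = 52749, q_7 = 30*57 + 16 = 1726.
  i=8: a_8=3, p_8 = 3*52749 + 1742 = 159989, q_8 = 3*1726 + 57 = 5235.
  i=9: a_9=1, p_9 = 1*159989 + 52749 = 212738, q_9 = 1*5235 + 1726 = 6961.
  i=10: a_10=1, p_10 = 1*212738 + 159989 = 372727, q_10 = 1*6961 + 5235 = 12196.
  i=11: a_11=3, p_11 = 3*372727 + 212738 = 1330919, q_11 = 3*12196 + 6961 = 43549.
  i=12: a_12=1, p_12 = 1*1330919 + 372727 = 1703646, q_12 = 1*43549 + 12196 = 55745.
  i=13: a_13=1, p_13 = 1*1703646 + 1330919 = 3034565, q_13 = 1*55745 + 43549 = 99294.
Check: 3034565^2 - 934*99294^2 = 9208584739225 - 9208584739224 = 1, so (x, y) = (3034565, 99294) solves the equation, and by the theorem it is the least positive solution.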